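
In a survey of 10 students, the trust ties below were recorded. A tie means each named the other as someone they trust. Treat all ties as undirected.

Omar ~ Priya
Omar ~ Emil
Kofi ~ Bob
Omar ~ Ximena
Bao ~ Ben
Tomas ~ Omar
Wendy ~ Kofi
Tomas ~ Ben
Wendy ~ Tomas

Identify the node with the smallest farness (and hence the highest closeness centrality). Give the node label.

Farness (sum of distances to all others) for each node — Bao:30, Ben:22, Bob:34, Emil:26, Kofi:26, Omar:18, Priya:26, Tomas:16, Wendy:20, Ximena:26.
The smallest farness is 16, for Tomas, so Tomas has the highest closeness.

Tomas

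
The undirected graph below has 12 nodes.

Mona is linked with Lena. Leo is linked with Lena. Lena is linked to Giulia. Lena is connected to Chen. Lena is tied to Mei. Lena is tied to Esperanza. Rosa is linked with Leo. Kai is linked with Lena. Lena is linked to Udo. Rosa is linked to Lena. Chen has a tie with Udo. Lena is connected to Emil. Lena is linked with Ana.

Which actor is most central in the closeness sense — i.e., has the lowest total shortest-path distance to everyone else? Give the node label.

Lena

Farness (sum of distances to all others) for each node — Ana:21, Chen:20, Emil:21, Esperanza:21, Giulia:21, Kai:21, Lena:11, Leo:20, Mei:21, Mona:21, Rosa:20, Udo:20.
The smallest farness is 11, for Lena, so Lena has the highest closeness.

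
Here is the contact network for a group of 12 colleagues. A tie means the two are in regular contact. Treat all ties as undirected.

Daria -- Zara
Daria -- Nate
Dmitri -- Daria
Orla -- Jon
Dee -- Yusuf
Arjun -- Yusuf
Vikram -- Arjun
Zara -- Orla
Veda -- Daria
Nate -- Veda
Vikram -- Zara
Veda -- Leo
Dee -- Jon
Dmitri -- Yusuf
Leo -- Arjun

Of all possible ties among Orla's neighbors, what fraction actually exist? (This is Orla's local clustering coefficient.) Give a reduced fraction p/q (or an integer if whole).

0

Orla's neighbors: Jon and Zara (k = 2).
Possible neighbor pairs: C(2,2) = 1. Edges among them: none → e = 0.
Clustering(Orla) = 0/1.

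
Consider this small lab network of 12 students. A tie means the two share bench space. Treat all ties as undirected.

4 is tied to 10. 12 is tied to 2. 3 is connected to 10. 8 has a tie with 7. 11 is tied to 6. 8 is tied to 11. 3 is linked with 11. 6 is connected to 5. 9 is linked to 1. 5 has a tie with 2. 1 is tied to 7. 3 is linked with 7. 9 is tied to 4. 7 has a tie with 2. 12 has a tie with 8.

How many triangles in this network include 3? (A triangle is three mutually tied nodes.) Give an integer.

0

3's neighbors are 7, 10, and 11, but none of them are tied to each other, so no triangle contains 3.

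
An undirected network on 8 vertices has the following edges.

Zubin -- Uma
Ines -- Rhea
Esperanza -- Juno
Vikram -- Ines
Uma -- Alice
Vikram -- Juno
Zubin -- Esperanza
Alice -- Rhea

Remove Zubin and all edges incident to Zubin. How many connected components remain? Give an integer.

Zubin's neighbors (Esperanza and Uma) remain reachable from one another through other ties, so the rest of the network stays in one piece.

1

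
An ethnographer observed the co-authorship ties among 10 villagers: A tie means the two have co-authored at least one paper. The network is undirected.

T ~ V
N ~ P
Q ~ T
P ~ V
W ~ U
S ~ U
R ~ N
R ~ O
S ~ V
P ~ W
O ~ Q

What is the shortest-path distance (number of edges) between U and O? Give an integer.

5

One shortest route is U – S – V – T – Q – O, which uses 5 edges, and at distance 4 from U we only reach {Q, R}, which does not include O. So d(U,O) = 5.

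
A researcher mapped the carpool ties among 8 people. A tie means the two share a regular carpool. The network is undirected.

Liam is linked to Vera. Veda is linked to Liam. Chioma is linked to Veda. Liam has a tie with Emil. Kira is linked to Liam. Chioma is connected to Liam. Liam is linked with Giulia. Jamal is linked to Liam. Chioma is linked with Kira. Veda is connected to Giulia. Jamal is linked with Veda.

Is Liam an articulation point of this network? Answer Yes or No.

Removing Liam leaves {Emil} with no path to {Chioma, Giulia, Jamal, Kira, and Veda}, so the network splits into 3 components. Liam is a cut vertex.

Yes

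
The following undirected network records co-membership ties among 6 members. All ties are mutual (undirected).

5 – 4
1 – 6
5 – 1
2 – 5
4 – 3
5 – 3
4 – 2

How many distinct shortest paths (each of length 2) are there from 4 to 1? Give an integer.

The shortest distance is 2, and the only length-2 path is 4–5–1. So there is exactly 1 shortest path.

1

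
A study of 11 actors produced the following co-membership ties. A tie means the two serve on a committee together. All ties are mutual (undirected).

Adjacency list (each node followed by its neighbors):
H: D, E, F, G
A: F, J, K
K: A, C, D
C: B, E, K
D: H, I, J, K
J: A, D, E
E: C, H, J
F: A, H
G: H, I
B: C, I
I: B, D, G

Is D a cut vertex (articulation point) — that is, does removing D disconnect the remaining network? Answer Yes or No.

No

Even without D, every remaining node can still reach every other (the residual graph is connected), so D is not a cut vertex.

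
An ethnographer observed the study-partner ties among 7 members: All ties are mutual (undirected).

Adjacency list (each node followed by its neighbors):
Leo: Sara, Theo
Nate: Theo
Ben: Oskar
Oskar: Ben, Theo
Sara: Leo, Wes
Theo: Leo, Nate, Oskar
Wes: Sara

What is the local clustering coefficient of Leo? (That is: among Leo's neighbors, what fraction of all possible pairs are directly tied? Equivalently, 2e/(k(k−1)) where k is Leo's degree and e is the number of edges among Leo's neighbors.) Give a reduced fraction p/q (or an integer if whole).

Leo's neighbors: Sara and Theo (k = 2).
Possible neighbor pairs: C(2,2) = 1. Edges among them: none → e = 0.
Clustering(Leo) = 0/1.

0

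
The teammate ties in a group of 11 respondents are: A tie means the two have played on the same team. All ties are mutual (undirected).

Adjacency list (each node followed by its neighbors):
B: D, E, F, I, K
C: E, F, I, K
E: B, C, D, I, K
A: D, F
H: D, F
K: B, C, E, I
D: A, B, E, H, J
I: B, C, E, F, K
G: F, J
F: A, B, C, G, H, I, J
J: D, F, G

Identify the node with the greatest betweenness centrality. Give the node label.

Unnormalized betweenness of each node: A:1/4, B:37/10, C:37/20, D:149/20, E:57/20, F:89/5, G:0, H:1/4, I:21/10, J:3/2, K:1/4.
F has the largest value, 89/5, making it the main broker — the node through which the most shortest paths run.

F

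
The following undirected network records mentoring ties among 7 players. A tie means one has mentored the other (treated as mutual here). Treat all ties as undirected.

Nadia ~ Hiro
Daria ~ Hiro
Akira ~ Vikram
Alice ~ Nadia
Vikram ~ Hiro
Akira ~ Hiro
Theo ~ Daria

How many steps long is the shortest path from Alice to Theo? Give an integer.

4

One shortest route is Alice – Nadia – Hiro – Daria – Theo, which uses 4 edges, and at distance 3 from Alice we only reach {Akira, Daria, Vikram}, which does not include Theo. So d(Alice,Theo) = 4.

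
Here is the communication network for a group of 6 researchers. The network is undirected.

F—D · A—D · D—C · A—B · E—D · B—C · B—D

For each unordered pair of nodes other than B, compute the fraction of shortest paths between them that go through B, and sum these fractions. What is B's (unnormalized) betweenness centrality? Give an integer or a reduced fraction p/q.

1/2

Pairs whose geodesics pass through B — C–A: 1/2.
All other pairs contribute 0.
Summing the contributions gives betweenness(B) = 1/2.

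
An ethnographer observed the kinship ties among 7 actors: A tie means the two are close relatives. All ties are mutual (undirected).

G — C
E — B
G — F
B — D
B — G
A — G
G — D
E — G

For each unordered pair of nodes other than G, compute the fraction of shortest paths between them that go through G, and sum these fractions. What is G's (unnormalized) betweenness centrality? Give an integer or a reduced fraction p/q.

25/2

Pairs whose geodesics pass through G — E–D: 1/2; E–F: 1; E–A: 1; E–C: 1; D–F: 1; D–A: 1; D–C: 1; F–B: 1; F–A: 1; F–C: 1; B–A: 1; B–C: 1; A–C: 1.
All other pairs contribute 0.
Summing the contributions gives betweenness(G) = 25/2.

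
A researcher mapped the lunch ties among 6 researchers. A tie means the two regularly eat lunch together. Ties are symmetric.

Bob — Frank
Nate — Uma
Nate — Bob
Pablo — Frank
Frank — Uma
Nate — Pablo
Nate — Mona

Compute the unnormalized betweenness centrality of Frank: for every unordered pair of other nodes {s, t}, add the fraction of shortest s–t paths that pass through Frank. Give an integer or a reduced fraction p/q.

Pairs whose geodesics pass through Frank — Pablo–Bob: 1/2; Pablo–Uma: 1/2; Bob–Uma: 1/2.
All other pairs contribute 0.
Summing the contributions gives betweenness(Frank) = 3/2.

3/2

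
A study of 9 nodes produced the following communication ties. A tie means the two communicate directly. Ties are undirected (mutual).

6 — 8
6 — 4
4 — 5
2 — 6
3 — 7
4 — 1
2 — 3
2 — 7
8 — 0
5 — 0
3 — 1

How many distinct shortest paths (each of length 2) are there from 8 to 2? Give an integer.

The shortest distance is 2, and the only length-2 path is 8–6–2. So there is exactly 1 shortest path.

1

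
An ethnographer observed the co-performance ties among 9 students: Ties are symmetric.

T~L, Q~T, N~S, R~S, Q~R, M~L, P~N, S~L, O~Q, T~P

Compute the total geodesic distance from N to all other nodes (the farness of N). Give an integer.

Distances from N: L:2, M:3, O:4, P:1, Q:3, R:2, S:1, T:2.
Sum = 2 + 3 + 4 + 1 + 3 + 2 + 1 + 2 = 18.

18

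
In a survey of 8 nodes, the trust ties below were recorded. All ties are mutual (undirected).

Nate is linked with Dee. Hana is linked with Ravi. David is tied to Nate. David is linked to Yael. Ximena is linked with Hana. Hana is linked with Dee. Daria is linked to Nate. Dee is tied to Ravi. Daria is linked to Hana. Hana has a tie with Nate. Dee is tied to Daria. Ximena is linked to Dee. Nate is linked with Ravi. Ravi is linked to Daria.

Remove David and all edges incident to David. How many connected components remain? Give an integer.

2

Without David, the remaining ties split the others into: {Yael}; {Daria, Dee, Hana, Nate, Ravi, Ximena}.
That's 2 separate components.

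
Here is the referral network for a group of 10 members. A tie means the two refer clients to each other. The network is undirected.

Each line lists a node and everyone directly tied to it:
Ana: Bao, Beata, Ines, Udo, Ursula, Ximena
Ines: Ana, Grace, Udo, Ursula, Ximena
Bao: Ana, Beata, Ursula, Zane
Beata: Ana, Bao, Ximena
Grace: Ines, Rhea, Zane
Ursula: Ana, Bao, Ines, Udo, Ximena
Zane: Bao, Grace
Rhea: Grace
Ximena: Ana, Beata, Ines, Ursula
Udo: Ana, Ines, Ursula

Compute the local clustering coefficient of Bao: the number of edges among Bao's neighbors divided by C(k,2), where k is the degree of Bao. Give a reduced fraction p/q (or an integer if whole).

1/3

Bao's neighbors: Ana, Beata, Ursula, and Zane (k = 4).
Possible neighbor pairs: C(4,2) = 6. Edges among them: Ana–Beata, Ana–Ursula → e = 2.
Clustering(Bao) = 2/6 = 1/3.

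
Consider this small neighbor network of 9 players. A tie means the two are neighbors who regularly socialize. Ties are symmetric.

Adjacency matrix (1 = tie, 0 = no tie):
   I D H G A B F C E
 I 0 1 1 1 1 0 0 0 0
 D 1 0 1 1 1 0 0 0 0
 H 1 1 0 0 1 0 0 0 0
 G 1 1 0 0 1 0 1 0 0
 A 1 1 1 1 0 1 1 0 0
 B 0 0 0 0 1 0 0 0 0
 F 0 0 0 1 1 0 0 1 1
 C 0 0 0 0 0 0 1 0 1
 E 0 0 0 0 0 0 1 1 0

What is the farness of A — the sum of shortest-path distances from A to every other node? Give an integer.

10

Distances from A: B:1, C:2, D:1, E:2, F:1, G:1, H:1, I:1.
Sum = 1 + 2 + 1 + 2 + 1 + 1 + 1 + 1 = 10.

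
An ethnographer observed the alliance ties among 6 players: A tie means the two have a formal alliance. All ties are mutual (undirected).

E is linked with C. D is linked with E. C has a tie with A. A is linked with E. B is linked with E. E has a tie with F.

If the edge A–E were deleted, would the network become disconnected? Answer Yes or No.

No

Even without that edge, A still reaches E via A – C – E, so the network stays connected. Not a bridge.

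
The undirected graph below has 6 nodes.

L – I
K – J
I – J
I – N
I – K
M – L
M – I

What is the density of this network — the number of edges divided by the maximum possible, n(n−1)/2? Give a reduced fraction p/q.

There are 7 edges and 6 nodes, so the maximum possible is C(6,2) = 15.
Density = 7/15.

7/15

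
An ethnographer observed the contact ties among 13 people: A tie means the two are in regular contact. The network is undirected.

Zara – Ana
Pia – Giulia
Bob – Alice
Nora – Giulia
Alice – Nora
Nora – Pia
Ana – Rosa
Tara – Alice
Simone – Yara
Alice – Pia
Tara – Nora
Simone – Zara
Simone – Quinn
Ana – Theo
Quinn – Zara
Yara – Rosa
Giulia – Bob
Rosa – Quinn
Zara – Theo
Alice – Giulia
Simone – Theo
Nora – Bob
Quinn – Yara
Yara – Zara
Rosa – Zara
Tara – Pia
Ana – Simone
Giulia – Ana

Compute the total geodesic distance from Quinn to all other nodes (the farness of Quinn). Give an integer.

32

Distances from Quinn: Alice:4, Ana:2, Bob:4, Giulia:3, Nora:4, Pia:4, Rosa:1, Simone:1, Tara:5, Theo:2, Yara:1, Zara:1.
Sum = 4 + 2 + 4 + 3 + 4 + 4 + 1 + 1 + 5 + 2 + 1 + 1 = 32.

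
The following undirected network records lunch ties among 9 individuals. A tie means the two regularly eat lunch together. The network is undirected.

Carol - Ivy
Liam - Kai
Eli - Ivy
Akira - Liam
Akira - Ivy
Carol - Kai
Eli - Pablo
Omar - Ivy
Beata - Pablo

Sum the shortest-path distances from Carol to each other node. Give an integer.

17

Distances from Carol: Akira:2, Beata:4, Eli:2, Ivy:1, Kai:1, Liam:2, Omar:2, Pablo:3.
Sum = 2 + 4 + 2 + 1 + 1 + 2 + 2 + 3 = 17.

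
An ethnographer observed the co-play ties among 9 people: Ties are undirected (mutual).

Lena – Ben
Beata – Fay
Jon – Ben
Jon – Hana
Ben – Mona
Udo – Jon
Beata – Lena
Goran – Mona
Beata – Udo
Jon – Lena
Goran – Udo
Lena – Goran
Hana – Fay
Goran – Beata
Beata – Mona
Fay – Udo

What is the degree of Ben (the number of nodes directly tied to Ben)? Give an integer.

3

Ben is directly tied to Jon, Lena, and Mona. That is 3 neighbors, so the degree of Ben is 3.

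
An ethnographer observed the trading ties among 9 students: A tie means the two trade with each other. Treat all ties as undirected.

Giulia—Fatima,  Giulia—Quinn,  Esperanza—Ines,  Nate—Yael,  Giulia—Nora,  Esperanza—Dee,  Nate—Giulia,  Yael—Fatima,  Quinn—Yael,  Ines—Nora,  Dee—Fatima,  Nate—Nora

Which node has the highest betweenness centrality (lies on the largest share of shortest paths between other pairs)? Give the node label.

Giulia

Unnormalized betweenness of each node: Dee:11/3, Esperanza:2, Fatima:7, Giulia:43/6, Ines:10/3, Nate:7/3, Nora:19/3, Quinn:1/3, Yael:17/6.
Giulia has the largest value, 43/6, making it the main broker — the node through which the most shortest paths run.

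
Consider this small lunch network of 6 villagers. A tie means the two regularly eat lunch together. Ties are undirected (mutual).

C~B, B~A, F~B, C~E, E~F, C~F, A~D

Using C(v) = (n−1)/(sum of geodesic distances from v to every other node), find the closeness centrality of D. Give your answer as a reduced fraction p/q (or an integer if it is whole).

5/13

Distances from D: A:1, B:2, C:3, E:4, F:3. Sum = 13.
n = 6, so closeness = 5/13.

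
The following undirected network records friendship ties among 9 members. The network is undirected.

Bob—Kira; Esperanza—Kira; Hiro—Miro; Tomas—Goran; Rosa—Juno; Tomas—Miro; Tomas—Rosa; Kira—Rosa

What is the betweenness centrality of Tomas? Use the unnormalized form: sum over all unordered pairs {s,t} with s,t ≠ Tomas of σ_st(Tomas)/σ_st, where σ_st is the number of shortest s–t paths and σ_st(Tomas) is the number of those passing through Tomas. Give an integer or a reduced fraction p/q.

17

Pairs whose geodesics pass through Tomas — Bob–Goran: 1; Bob–Hiro: 1; Bob–Miro: 1; Juno–Goran: 1; Juno–Hiro: 1; Juno–Miro: 1; Rosa–Goran: 1; Rosa–Hiro: 1; Rosa–Miro: 1; Kira–Goran: 1; Kira–Hiro: 1; Kira–Miro: 1; Goran–Hiro: 1; Goran–Miro: 1 … (+3 more pairs).
All other pairs contribute 0.
Summing the contributions gives betweenness(Tomas) = 17.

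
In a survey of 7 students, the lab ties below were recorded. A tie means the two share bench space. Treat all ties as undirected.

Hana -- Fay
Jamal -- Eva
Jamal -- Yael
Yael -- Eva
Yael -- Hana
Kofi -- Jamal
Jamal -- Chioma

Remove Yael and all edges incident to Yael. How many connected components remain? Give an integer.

2

Without Yael, the remaining ties split the others into: {Chioma, Eva, Jamal, Kofi}; {Fay, Hana}.
That's 2 separate components.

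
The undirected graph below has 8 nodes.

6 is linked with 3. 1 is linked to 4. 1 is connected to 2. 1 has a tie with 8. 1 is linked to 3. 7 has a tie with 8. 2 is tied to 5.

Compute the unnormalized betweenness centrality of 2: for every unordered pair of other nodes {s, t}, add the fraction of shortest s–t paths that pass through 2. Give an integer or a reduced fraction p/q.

Pairs whose geodesics pass through 2 — 8–5: 1; 4–5: 1; 7–5: 1; 5–6: 1; 5–1: 1; 5–3: 1.
All other pairs contribute 0.
Summing the contributions gives betweenness(2) = 6.

6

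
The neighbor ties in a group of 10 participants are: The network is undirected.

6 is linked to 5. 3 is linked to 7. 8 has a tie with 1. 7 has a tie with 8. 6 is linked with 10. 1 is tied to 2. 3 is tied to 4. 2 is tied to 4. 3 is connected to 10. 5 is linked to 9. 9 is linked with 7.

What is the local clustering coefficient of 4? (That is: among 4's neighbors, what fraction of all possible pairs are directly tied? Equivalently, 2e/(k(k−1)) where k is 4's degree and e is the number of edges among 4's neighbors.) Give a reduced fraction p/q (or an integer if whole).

0

4's neighbors: 2 and 3 (k = 2).
Possible neighbor pairs: C(2,2) = 1. Edges among them: none → e = 0.
Clustering(4) = 0/1.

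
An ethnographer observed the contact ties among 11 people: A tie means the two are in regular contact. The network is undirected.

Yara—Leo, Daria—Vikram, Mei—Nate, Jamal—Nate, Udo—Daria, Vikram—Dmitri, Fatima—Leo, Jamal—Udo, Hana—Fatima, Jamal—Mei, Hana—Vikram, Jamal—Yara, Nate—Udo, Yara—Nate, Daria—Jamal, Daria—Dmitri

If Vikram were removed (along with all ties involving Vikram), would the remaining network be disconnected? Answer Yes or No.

Even without Vikram, every remaining node can still reach every other (the residual graph is connected), so Vikram is not a cut vertex.

No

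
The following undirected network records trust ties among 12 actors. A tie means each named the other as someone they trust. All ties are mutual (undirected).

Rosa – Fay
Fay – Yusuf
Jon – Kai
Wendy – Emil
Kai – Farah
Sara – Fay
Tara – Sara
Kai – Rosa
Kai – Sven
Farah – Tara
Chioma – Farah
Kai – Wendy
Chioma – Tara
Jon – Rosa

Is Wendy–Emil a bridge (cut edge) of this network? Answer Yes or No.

Yes

Without the Wendy–Emil edge there is no alternate route between Wendy and Emil, so the network disconnects. It is a bridge.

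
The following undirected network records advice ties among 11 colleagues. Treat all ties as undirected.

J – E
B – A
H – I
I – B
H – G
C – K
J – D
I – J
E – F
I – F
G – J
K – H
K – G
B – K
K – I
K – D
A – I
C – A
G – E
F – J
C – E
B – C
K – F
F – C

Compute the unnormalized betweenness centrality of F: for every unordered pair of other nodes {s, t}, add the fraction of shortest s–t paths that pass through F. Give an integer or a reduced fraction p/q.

Pairs whose geodesics pass through F — C–I: 1/4; C–J: 1/2; I–E: 1/2; K–J: 1/4; K–E: 1/3.
All other pairs contribute 0.
Summing the contributions gives betweenness(F) = 11/6.

11/6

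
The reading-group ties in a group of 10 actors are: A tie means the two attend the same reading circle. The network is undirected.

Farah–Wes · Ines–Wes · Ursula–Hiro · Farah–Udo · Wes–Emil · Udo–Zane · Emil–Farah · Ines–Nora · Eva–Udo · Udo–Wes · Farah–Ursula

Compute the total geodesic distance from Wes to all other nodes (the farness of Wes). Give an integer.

Distances from Wes: Emil:1, Eva:2, Farah:1, Hiro:3, Ines:1, Nora:2, Udo:1, Ursula:2, Zane:2.
Sum = 1 + 2 + 1 + 3 + 1 + 2 + 1 + 2 + 2 = 15.

15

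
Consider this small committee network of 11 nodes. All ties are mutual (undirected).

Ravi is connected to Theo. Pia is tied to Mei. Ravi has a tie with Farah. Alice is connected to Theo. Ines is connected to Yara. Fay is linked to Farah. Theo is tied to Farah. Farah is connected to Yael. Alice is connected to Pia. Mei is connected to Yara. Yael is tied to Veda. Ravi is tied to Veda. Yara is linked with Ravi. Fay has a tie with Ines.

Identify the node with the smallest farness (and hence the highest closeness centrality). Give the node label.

Ravi

Farness (sum of distances to all others) for each node — Alice:24, Farah:18, Fay:23, Ines:24, Mei:24, Pia:27, Ravi:17, Theo:19, Veda:24, Yael:25, Yara:19.
The smallest farness is 17, for Ravi, so Ravi has the highest closeness.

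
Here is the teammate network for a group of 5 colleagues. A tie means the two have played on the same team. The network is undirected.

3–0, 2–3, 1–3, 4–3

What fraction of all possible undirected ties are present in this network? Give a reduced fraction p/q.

There are 4 edges and 5 nodes, so the maximum possible is C(5,2) = 10.
Density = 4/10 = 2/5.

2/5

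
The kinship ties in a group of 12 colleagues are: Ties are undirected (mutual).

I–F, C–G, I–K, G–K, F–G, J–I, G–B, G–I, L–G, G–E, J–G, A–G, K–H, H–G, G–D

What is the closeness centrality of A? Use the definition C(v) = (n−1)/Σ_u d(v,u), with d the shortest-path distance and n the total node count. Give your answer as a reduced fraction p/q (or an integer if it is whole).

11/21

Distances from A: B:2, C:2, D:2, E:2, F:2, G:1, H:2, I:2, J:2, K:2, L:2. Sum = 21.
n = 12, so closeness = 11/21.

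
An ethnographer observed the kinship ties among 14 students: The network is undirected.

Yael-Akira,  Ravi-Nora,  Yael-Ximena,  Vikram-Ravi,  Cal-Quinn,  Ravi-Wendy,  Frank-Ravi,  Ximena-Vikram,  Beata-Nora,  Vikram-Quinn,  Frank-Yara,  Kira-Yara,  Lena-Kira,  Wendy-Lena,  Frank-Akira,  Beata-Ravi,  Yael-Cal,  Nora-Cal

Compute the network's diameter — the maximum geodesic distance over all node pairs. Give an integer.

Eccentricity of each node (its greatest distance to any other): Akira:4, Beata:4, Cal:5, Frank:3, Kira:5, Lena:5, Nora:4, Quinn:5, Ravi:3, Vikram:4, Wendy:4, Ximena:5, Yael:5, Yara:4.
The maximum eccentricity is 5, realized for instance by the pair Kira–Cal via Kira – Yara – Frank – Ravi – Nora – Cal. So the diameter is 5.

5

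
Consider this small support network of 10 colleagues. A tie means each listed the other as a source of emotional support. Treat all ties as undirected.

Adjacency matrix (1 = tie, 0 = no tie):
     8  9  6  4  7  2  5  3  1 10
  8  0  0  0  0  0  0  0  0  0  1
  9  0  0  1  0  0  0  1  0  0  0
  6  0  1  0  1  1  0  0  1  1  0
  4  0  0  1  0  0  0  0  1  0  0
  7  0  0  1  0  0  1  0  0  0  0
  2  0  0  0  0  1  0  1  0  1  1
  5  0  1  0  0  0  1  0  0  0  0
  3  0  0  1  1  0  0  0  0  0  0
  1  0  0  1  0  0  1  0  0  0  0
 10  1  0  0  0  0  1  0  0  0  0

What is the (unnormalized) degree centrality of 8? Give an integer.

8 is directly tied to 10. That is 1 neighbor, so the degree of 8 is 1.

1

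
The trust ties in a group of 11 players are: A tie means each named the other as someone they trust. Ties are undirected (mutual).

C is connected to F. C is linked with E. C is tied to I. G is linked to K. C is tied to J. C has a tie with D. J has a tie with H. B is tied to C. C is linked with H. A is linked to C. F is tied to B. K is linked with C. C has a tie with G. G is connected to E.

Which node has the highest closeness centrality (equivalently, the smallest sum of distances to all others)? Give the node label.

C

Farness (sum of distances to all others) for each node — A:19, B:18, C:10, D:19, E:18, F:18, G:17, H:18, I:19, J:18, K:18.
The smallest farness is 10, for C, so C has the highest closeness.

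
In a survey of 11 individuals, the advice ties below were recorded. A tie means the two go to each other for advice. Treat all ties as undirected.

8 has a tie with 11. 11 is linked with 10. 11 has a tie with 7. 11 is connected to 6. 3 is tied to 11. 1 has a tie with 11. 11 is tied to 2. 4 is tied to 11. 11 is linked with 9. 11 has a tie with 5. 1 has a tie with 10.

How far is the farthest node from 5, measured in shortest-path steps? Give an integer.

2

Distances from 5: 1:2, 2:2, 3:2, 4:2, 6:2, 7:2, 8:2, 9:2, 10:2, 11:1.
The largest is 2 (to 7, 10, 8, 9, 1, 3, 6, 4, and 2), so the eccentricity of 5 is 2.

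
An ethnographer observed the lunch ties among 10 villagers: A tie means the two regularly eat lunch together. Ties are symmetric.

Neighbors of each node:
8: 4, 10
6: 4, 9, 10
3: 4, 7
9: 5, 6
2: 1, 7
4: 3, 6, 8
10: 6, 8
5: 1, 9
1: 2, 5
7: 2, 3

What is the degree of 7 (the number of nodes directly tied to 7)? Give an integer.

7 is directly tied to 2 and 3. That is 2 neighbors, so the degree of 7 is 2.

2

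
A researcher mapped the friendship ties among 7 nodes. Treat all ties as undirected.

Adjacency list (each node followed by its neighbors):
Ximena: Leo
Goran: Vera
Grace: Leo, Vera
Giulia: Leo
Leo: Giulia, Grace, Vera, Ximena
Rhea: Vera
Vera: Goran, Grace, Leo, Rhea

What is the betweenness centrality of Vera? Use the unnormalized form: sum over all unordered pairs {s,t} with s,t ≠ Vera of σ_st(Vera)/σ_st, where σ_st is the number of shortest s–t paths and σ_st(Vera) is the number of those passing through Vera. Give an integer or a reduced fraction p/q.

Pairs whose geodesics pass through Vera — Giulia–Goran: 1; Giulia–Rhea: 1; Goran–Leo: 1; Goran–Grace: 1; Goran–Ximena: 1; Goran–Rhea: 1; Leo–Rhea: 1; Grace–Rhea: 1; Ximena–Rhea: 1.
All other pairs contribute 0.
Summing the contributions gives betweenness(Vera) = 9.

9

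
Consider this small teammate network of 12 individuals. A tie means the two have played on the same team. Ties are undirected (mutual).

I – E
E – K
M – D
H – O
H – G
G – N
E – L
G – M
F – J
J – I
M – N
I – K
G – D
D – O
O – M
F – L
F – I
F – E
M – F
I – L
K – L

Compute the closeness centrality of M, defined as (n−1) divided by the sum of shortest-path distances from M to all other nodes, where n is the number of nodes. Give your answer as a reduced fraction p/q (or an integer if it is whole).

11/18

Distances from M: D:1, E:2, F:1, G:1, H:2, I:2, J:2, K:3, L:2, N:1, O:1. Sum = 18.
n = 12, so closeness = 11/18.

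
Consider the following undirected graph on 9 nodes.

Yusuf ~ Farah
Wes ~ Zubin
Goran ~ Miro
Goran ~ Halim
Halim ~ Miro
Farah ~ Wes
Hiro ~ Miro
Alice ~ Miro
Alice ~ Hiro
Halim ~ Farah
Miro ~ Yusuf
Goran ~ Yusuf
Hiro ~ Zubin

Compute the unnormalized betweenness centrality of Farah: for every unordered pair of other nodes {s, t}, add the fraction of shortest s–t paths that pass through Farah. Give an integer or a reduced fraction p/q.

Pairs whose geodesics pass through Farah — Miro–Wes: 2/3; Halim–Yusuf: 1/3; Halim–Wes: 1; Halim–Zubin: 1/2; Goran–Wes: 2/2; Yusuf–Wes: 1; Yusuf–Zubin: 1/2.
All other pairs contribute 0.
Summing the contributions gives betweenness(Farah) = 5.

5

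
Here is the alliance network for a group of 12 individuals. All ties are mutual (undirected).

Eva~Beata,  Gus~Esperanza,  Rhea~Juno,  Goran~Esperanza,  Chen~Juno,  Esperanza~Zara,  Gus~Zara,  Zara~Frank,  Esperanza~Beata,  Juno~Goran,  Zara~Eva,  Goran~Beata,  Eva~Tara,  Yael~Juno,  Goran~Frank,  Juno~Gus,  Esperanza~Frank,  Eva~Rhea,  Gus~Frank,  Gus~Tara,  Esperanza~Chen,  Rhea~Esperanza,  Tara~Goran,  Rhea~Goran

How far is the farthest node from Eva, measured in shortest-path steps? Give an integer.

3

Distances from Eva: Beata:1, Chen:3, Esperanza:2, Frank:2, Goran:2, Gus:2, Juno:2, Rhea:1, Tara:1, Yael:3, Zara:1.
The largest is 3 (to Chen and Yael), so the eccentricity of Eva is 3.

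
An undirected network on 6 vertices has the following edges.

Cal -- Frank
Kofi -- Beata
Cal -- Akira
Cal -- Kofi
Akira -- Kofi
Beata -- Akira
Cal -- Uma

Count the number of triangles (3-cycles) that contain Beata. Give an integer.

1

Beata's neighbors: Akira and Kofi.
Neighbor pairs that are themselves tied: Beata–Akira–Kofi. Each forms one triangle with Beata, for 1 in total.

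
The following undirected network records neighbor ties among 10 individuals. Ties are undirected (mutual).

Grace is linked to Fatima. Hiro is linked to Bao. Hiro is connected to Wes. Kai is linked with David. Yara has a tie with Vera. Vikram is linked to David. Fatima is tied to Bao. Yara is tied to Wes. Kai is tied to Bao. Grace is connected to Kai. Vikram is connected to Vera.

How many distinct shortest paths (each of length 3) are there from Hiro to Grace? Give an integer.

2

The shortest distance is 3. The length-3 paths are: Hiro–Bao–Fatima–Grace; Hiro–Bao–Kai–Grace.
That gives 2 distinct shortest paths.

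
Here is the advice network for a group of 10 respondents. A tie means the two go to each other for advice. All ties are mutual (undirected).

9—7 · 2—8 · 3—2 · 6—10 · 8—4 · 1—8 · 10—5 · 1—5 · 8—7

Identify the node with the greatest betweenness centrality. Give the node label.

Unnormalized betweenness of each node: 1:18, 2:8, 3:0, 4:0, 5:14, 6:0, 7:8, 8:28, 9:0, 10:8.
8 has the largest value, 28, making it the main broker — the node through which the most shortest paths run.

8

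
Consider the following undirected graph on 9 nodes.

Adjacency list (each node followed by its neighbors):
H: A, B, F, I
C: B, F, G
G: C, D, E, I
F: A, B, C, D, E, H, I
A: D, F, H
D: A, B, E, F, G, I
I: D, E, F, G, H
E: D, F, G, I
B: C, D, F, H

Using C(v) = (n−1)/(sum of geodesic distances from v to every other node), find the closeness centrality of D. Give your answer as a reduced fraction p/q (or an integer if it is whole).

Distances from D: A:1, B:1, C:2, E:1, F:1, G:1, H:2, I:1. Sum = 10.
n = 9, so closeness = 8/10 = 4/5.

4/5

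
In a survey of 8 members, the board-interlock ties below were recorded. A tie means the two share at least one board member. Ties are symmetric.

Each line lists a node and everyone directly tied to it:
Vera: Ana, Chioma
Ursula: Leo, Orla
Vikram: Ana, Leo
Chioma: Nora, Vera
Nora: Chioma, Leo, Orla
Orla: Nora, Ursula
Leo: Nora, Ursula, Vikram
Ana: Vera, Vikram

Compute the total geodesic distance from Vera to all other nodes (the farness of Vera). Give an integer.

16

Distances from Vera: Ana:1, Chioma:1, Leo:3, Nora:2, Orla:3, Ursula:4, Vikram:2.
Sum = 1 + 1 + 3 + 2 + 3 + 4 + 2 = 16.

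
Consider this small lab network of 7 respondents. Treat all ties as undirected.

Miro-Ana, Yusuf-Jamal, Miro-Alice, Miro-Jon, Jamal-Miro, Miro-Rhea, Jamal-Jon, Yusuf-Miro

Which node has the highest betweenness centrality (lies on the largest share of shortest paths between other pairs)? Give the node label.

Miro

Unnormalized betweenness of each node: Alice:0, Ana:0, Jamal:1/2, Jon:0, Miro:25/2, Rhea:0, Yusuf:0.
Miro has the largest value, 25/2, making it the main broker — the node through which the most shortest paths run.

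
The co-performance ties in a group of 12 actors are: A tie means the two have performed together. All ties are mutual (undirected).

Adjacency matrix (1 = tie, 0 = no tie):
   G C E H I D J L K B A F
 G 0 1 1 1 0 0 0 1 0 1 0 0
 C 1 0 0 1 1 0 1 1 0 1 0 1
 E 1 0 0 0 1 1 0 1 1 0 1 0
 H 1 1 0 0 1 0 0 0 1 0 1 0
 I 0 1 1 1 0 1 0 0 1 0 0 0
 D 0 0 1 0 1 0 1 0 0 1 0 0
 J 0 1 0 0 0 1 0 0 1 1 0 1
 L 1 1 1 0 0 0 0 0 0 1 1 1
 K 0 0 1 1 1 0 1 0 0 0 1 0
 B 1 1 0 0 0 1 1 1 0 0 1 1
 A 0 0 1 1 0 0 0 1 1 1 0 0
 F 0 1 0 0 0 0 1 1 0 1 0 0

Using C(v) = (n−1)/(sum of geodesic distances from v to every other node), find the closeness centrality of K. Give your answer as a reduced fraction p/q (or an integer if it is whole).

11/17

Distances from K: A:1, B:2, C:2, D:2, E:1, F:2, G:2, H:1, I:1, J:1, L:2. Sum = 17.
n = 12, so closeness = 11/17.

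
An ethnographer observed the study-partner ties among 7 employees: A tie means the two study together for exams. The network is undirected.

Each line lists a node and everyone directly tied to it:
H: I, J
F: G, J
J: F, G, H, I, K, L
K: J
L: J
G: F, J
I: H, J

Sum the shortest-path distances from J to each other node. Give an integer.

Distances from J: F:1, G:1, H:1, I:1, K:1, L:1.
Sum = 1 + 1 + 1 + 1 + 1 + 1 = 6.

6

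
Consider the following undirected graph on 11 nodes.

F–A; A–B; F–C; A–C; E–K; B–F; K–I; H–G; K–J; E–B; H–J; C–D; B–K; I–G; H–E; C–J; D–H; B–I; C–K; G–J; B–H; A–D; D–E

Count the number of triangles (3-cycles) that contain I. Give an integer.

I's neighbors: B, G, and K.
Neighbor pairs that are themselves tied: I–B–K. Each forms one triangle with I, for 1 in total.

1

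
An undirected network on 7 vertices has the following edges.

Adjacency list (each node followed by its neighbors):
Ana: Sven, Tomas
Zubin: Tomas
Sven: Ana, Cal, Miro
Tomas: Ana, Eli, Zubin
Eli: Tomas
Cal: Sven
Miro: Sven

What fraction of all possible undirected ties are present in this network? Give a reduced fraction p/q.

2/7

There are 6 edges and 7 nodes, so the maximum possible is C(7,2) = 21.
Density = 6/21 = 2/7.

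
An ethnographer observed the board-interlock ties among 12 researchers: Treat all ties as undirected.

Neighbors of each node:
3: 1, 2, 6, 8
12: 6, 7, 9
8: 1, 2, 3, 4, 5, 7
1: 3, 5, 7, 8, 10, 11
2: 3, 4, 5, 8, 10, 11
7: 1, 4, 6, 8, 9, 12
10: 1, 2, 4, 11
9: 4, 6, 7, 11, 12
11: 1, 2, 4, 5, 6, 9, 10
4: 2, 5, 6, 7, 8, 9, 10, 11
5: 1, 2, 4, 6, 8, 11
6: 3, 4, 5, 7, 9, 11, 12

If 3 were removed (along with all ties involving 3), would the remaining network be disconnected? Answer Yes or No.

Even without 3, every remaining node can still reach every other (the residual graph is connected), so 3 is not a cut vertex.

No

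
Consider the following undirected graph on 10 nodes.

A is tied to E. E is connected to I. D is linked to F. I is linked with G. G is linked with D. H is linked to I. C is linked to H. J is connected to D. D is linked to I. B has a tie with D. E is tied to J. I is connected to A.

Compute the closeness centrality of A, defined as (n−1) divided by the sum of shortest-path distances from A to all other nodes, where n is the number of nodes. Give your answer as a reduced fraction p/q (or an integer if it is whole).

9/19

Distances from A: B:3, C:3, D:2, E:1, F:3, G:2, H:2, I:1, J:2. Sum = 19.
n = 10, so closeness = 9/19.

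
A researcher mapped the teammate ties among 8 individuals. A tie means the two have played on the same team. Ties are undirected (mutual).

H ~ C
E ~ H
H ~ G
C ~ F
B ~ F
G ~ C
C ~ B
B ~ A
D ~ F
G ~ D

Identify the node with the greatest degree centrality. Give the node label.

C

Degrees — A:1, B:3, C:4, D:2, E:1, F:3, G:3, H:3.
The maximum is 4, attained only by C.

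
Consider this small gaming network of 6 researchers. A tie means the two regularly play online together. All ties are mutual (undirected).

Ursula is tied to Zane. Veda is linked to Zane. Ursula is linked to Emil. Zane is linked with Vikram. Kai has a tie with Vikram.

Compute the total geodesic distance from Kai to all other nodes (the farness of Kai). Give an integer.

Distances from Kai: Emil:4, Ursula:3, Veda:3, Vikram:1, Zane:2.
Sum = 4 + 3 + 3 + 1 + 2 = 13.

13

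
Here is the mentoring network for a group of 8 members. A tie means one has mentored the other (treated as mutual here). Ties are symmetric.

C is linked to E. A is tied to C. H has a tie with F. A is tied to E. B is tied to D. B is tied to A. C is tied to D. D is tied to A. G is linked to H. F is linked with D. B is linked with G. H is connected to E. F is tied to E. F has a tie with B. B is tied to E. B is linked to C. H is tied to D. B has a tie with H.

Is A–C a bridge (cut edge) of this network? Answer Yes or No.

No

Even without that edge, A still reaches C via A – D – C, so the network stays connected. Not a bridge.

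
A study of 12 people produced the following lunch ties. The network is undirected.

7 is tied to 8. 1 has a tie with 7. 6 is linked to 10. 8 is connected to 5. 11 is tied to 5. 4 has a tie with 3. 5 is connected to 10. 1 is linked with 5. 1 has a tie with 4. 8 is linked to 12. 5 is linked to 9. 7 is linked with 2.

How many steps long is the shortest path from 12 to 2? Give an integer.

One shortest route is 12 – 8 – 7 – 2, which uses 3 edges, and at distance 2 from 12 we only reach {5, 7}, which does not include 2. So d(12,2) = 3.

3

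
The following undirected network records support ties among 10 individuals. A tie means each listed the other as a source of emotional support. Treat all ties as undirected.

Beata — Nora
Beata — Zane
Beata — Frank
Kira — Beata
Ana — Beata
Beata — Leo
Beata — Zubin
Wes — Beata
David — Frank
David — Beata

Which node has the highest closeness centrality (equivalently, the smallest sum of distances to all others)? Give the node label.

Beata

Farness (sum of distances to all others) for each node — Ana:17, Beata:9, David:16, Frank:16, Kira:17, Leo:17, Nora:17, Wes:17, Zane:17, Zubin:17.
The smallest farness is 9, for Beata, so Beata has the highest closeness.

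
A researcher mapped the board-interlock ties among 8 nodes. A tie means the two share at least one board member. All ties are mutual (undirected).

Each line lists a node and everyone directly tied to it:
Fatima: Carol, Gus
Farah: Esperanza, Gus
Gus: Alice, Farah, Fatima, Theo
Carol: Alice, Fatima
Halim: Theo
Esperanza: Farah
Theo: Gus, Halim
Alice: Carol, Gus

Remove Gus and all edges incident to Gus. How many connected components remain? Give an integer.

3

Without Gus, the remaining ties split the others into: {Alice, Carol, Fatima}; {Halim, Theo}; {Esperanza, Farah}.
That's 3 separate components.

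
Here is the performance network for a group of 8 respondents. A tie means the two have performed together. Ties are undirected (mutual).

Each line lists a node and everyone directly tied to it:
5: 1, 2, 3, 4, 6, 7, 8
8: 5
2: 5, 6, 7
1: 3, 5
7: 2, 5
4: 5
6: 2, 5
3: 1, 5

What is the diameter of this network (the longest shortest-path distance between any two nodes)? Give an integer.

2

Eccentricity of each node (its greatest distance to any other): 1:2, 2:2, 3:2, 4:2, 5:1, 6:2, 7:2, 8:2.
The maximum eccentricity is 2, realized for instance by the pair 6–4 via 6 – 5 – 4. So the diameter is 2.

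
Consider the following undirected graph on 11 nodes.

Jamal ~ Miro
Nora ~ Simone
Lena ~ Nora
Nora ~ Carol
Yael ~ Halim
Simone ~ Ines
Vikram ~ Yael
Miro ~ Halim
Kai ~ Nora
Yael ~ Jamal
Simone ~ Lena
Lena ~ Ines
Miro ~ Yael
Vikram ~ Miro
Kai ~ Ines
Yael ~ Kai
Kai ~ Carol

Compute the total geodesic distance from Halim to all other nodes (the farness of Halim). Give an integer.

25

Distances from Halim: Carol:3, Ines:3, Jamal:2, Kai:2, Lena:4, Miro:1, Nora:3, Simone:4, Vikram:2, Yael:1.
Sum = 3 + 3 + 2 + 2 + 4 + 1 + 3 + 4 + 2 + 1 = 25.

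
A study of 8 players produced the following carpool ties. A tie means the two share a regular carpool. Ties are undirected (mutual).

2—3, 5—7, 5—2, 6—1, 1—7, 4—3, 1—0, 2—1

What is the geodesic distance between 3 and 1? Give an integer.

One shortest route is 3 – 2 – 1, which uses 2 edges, and 3 and 1 are not directly tied, so nothing shorter exists. So d(3,1) = 2.

2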